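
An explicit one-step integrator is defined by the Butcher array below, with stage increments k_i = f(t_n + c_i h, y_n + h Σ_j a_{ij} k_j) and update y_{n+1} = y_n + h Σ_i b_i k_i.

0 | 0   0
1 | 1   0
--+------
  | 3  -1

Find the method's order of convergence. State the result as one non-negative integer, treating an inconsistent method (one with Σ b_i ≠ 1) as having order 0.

0

b = (3, -1)
c = (0, 1)
Σ b_i: 3·1 + (-1)·1 = 2 ≠ 1 ⇒ order 0.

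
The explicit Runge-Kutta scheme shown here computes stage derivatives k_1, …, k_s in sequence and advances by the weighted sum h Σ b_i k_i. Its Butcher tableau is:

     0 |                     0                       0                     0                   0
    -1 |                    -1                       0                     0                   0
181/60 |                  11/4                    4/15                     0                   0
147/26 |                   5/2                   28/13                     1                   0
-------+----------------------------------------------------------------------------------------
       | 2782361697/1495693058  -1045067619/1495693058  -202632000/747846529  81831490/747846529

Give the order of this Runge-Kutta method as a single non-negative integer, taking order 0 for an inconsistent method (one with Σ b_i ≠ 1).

b = (2782361697/1495693058, -1045067619/1495693058, -202632000/747846529, 81831490/747846529)
c = (0, -1, 181/60, 147/26)
Ac = (0, 0, -4/15, 673/780)
Σ b_i: 2782361697/1495693058·1 + (-1045067619/1495693058)·1 + (-202632000/747846529)·1 + 81831490/747846529·1 = 1 ✓
b·c: (-1045067619/1495693058)·(-1) + (-202632000/747846529)·181/60 + 81831490/747846529·147/26 = 1/2 ✓
b·c²: (-1045067619/1495693058)·1 + (-202632000/747846529)·32761/3600 + 81831490/747846529·21609/676 = 1/3 ✓
b·Ac: (-202632000/747846529)·(-4/15) + 81831490/747846529·673/780 = 1/6 ✓
b·c³: (-1045067619/1495693058)·(-1) + (-202632000/747846529)·5929741/216000 + 81831490/747846529·3176523/17576 = 4562644961405/349992175572 ≠ 1/4 ⇒ order 3.
b·(c∘Ac): (-202632000/747846529)·(-181/225) + 81831490/747846529·32977/6760 = 6746412191/8974158348 ≠ 1/8
b·Ac²: (-202632000/747846529)·4/15 + 81831490/747846529·526693/46800 = 312086350789/269224750440 ≠ 1/12
b·A²c: 81831490/747846529·(-4/15) = -65465192/2243539587 ≠ 1/24

3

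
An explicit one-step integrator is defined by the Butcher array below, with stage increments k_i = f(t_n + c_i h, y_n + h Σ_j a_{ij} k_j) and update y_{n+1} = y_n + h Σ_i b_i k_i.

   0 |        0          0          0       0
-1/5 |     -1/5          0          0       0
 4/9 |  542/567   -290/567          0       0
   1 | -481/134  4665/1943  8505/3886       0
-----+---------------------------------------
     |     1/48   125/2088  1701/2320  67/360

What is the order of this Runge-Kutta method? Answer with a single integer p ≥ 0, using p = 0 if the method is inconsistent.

4

b = (1/48, 125/2088, 1701/2320, 67/360)
c = (0, -1/5, 4/9, 1)
Ac = (0, 0, 58/567, 33/67)
Σ b_i: 1/48·1 + 125/2088·1 + 1701/2320·1 + 67/360·1 = 1 ✓
b·c: 125/2088·(-1/5) + 1701/2320·4/9 + 67/360·1 = 1/2 ✓
b·c²: 125/2088·1/25 + 1701/2320·16/81 + 67/360·1 = 1/3 ✓
b·Ac: 1701/2320·58/567 + 67/360·33/67 = 1/6 ✓
b·c³: 125/2088·(-1/125) + 1701/2320·64/729 + 67/360·1 = 1/4 ✓
b·(c∘Ac): 1701/2320·232/5103 + 67/360·33/67 = 1/8 ✓
b·Ac²: 1701/2320·(-58/2835) + 67/360·177/335 = 1/12 ✓
b·A²c: 67/360·15/67 = 1/24 ✓; 4 stages ⇒ order 4.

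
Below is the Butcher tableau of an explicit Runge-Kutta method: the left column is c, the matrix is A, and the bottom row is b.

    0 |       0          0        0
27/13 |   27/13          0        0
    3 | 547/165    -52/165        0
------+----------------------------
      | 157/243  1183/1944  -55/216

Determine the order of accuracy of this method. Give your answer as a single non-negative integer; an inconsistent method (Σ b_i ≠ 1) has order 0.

b = (157/243, 1183/1944, -55/216)
c = (0, 27/13, 3)
Ac = (0, 0, -36/55)
Σ b_i: 157/243·1 + 1183/1944·1 + (-55/216)·1 = 1 ✓
b·c: 1183/1944·27/13 + (-55/216)·3 = 1/2 ✓
b·c²: 1183/1944·729/169 + (-55/216)·9 = 1/3 ✓
b·Ac: (-55/216)·(-36/55) = 1/6 ✓; 3 stages ⇒ order 3.

3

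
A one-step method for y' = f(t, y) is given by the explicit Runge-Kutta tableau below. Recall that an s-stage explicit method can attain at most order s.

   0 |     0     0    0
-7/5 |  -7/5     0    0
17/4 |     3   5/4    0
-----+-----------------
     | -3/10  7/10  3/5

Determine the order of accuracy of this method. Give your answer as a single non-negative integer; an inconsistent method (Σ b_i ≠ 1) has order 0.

b = (-3/10, 7/10, 3/5)
c = (0, -7/5, 17/4)
Ac = (0, 0, -7/4)
Σ b_i: (-3/10)·1 + 7/10·1 + 3/5·1 = 1 ✓
b·c: 7/10·(-7/5) + 3/5·17/4 = 157/100 ≠ 1/2 ⇒ order 1.

1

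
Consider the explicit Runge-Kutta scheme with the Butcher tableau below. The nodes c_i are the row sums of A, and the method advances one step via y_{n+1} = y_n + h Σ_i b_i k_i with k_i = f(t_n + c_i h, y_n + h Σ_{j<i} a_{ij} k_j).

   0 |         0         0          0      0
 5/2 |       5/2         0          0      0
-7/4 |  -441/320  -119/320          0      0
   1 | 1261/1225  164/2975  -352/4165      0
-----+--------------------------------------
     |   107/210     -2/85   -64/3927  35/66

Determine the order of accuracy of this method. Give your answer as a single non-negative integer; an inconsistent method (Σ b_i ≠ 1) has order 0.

b = (107/210, -2/85, -64/3927, 35/66)
c = (0, 5/2, -7/4, 1)
Ac = (0, 0, -119/128, 2/7)
Σ b_i: 107/210·1 + (-2/85)·1 + (-64/3927)·1 + 35/66·1 = 1 ✓
b·c: (-2/85)·5/2 + (-64/3927)·(-7/4) + 35/66·1 = 1/2 ✓
b·c²: (-2/85)·25/4 + (-64/3927)·49/16 + 35/66·1 = 1/3 ✓
b·Ac: (-64/3927)·(-119/128) + 35/66·2/7 = 1/6 ✓
b·c³: (-2/85)·125/8 + (-64/3927)·(-343/64) + 35/66·1 = 1/4 ✓
b·(c∘Ac): (-64/3927)·833/512 + 35/66·2/7 = 1/8 ✓
b·Ac²: (-64/3927)·(-595/256) + 35/66·3/35 = 1/12 ✓
b·A²c: 35/66·11/140 = 1/24 ✓; 4 stages ⇒ order 4.

4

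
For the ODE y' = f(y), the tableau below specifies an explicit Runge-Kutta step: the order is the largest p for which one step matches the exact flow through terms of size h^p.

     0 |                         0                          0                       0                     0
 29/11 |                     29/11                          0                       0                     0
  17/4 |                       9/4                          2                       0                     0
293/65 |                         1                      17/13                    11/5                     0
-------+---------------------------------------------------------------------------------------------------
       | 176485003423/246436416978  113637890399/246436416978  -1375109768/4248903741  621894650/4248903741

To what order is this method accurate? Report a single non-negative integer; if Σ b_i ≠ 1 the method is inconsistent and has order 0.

3

b = (176485003423/246436416978, 113637890399/246436416978, -1375109768/4248903741, 621894650/4248903741)
c = (0, 29/11, 17/4, 293/65)
Ac = (0, 0, 58/11, 36601/2860)
Σ b_i: 176485003423/246436416978·1 + 113637890399/246436416978·1 + (-1375109768/4248903741)·1 + 621894650/4248903741·1 = 1 ✓
b·c: 113637890399/246436416978·29/11 + (-1375109768/4248903741)·17/4 + 621894650/4248903741·293/65 = 1/2 ✓
b·c²: 113637890399/246436416978·841/121 + (-1375109768/4248903741)·289/16 + 621894650/4248903741·85849/4225 = 1/3 ✓
b·Ac: (-1375109768/4248903741)·58/11 + 621894650/4248903741·36601/2860 = 1/6 ✓
b·c³: 113637890399/246436416978·24389/1331 + (-1375109768/4248903741)·4913/64 + 621894650/4248903741·25153757/274625 = -2201076885247/736476648440 ≠ 1/4 ⇒ order 3.
b·(c∘Ac): (-1375109768/4248903741)·493/22 + 621894650/4248903741·10724093/185900 = 37110652299/31158627434 ≠ 1/8
b·Ac²: (-1375109768/4248903741)·1682/121 + 621894650/4248903741·6144327/125840 = 989980471457/373903529208 ≠ 1/12
b·A²c: 621894650/4248903741·58/5 = 7213977940/4248903741 ≠ 1/24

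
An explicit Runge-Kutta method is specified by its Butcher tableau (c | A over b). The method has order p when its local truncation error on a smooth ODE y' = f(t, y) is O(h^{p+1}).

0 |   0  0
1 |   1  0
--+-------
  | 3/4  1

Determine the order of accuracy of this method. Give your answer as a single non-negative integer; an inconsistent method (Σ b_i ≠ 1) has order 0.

0

b = (3/4, 1)
c = (0, 1)
Σ b_i: 3/4·1 + 1·1 = 7/4 ≠ 1 ⇒ order 0.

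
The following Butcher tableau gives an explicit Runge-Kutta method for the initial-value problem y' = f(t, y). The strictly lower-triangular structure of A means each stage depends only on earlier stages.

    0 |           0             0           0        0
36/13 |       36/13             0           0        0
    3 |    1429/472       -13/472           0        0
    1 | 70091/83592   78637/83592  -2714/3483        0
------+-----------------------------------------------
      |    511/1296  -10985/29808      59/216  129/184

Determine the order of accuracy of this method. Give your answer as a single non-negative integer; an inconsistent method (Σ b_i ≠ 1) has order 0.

4

b = (511/1296, -10985/29808, 59/216, 129/184)
c = (0, 36/13, 3, 1)
Ac = (0, 0, -9/118, 23/86)
Σ b_i: 511/1296·1 + (-10985/29808)·1 + 59/216·1 + 129/184·1 = 1 ✓
b·c: (-10985/29808)·36/13 + 59/216·3 + 129/184·1 = 1/2 ✓
b·c²: (-10985/29808)·1296/169 + 59/216·9 + 129/184·1 = 1/3 ✓
b·Ac: 59/216·(-9/118) + 129/184·23/86 = 1/6 ✓
b·c³: (-10985/29808)·46656/2197 + 59/216·27 + 129/184·1 = 1/4 ✓
b·(c∘Ac): 59/216·(-27/118) + 129/184·23/86 = 1/8 ✓
b·Ac²: 59/216·(-162/767) + 129/184·1012/5031 = 1/12 ✓
b·A²c: 129/184·23/387 = 1/24 ✓; 4 stages ⇒ order 4.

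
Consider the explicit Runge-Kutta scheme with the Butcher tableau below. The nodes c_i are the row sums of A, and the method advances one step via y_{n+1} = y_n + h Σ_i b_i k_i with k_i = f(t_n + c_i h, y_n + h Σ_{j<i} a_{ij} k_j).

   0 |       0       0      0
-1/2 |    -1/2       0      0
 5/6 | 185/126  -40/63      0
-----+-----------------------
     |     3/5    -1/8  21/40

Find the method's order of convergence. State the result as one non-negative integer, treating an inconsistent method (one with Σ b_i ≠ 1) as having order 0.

b = (3/5, -1/8, 21/40)
c = (0, -1/2, 5/6)
Ac = (0, 0, 20/63)
Σ b_i: 3/5·1 + (-1/8)·1 + 21/40·1 = 1 ✓
b·c: (-1/8)·(-1/2) + 21/40·5/6 = 1/2 ✓
b·c²: (-1/8)·1/4 + 21/40·25/36 = 1/3 ✓
b·Ac: 21/40·20/63 = 1/6 ✓; 3 stages ⇒ order 3.

3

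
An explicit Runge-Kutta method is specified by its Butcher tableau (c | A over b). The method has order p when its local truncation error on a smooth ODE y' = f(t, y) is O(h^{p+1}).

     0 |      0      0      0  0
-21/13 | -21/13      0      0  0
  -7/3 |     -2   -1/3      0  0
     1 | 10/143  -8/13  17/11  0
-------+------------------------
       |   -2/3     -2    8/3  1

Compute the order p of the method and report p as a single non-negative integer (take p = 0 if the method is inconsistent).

b = (-2/3, -2, 8/3, 1)
c = (0, -21/13, -7/3, 1)
Ac = (0, 0, 7/13, -14567/5577)
Σ b_i: (-2/3)·1 + (-2)·1 + 8/3·1 + 1·1 = 1 ✓
b·c: (-2)·(-21/13) + 8/3·(-7/3) + 1·1 = -233/117 ≠ 1/2 ⇒ order 1.

1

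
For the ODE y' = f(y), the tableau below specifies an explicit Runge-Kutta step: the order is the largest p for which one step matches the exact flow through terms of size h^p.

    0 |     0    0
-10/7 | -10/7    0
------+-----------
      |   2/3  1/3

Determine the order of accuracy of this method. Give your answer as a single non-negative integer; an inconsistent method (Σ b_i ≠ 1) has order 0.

1

b = (2/3, 1/3)
c = (0, -10/7)
Σ b_i: 2/3·1 + 1/3·1 = 1 ✓
b·c: 1/3·(-10/7) = -10/21 ≠ 1/2 ⇒ order 1.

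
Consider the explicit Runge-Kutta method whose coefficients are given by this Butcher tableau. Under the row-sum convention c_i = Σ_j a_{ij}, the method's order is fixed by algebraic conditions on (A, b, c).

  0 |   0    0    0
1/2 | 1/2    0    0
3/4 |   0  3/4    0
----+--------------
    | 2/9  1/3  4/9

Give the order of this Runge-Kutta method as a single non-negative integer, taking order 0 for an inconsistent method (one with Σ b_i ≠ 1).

3

b = (2/9, 1/3, 4/9)
c = (0, 1/2, 3/4)
Ac = (0, 0, 3/8)
Σ b_i: 2/9·1 + 1/3·1 + 4/9·1 = 1 ✓
b·c: 1/3·1/2 + 4/9·3/4 = 1/2 ✓
b·c²: 1/3·1/4 + 4/9·9/16 = 1/3 ✓
b·Ac: 4/9·3/8 = 1/6 ✓; 3 stages ⇒ order 3.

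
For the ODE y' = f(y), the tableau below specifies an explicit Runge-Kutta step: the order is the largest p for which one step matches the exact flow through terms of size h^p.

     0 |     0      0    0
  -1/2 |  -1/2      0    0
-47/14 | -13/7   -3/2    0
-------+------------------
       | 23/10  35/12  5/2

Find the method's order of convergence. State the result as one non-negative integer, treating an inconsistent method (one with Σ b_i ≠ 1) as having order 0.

b = (23/10, 35/12, 5/2)
c = (0, -1/2, -47/14)
Ac = (0, 0, 3/4)
Σ b_i: 23/10·1 + 35/12·1 + 5/2·1 = 463/60 ≠ 1 ⇒ order 0.

0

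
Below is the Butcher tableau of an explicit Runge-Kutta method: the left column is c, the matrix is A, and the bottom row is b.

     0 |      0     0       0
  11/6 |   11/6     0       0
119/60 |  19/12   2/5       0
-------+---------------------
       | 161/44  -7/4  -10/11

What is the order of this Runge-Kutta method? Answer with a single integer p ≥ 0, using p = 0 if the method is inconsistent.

1

b = (161/44, -7/4, -10/11)
c = (0, 11/6, 119/60)
Ac = (0, 0, 11/15)
Σ b_i: 161/44·1 + (-7/4)·1 + (-10/11)·1 = 1 ✓
b·c: (-7/4)·11/6 + (-10/11)·119/60 = -441/88 ≠ 1/2 ⇒ order 1.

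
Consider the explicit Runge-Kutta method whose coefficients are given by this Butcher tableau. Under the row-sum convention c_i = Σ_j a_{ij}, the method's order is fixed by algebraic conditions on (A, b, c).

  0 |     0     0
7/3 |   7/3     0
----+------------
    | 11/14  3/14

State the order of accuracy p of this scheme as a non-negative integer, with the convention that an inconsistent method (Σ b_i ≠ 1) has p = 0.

b = (11/14, 3/14)
c = (0, 7/3)
Σ b_i: 11/14·1 + 3/14·1 = 1 ✓
b·c: 3/14·7/3 = 1/2 ✓; 2 stages ⇒ order 2.

2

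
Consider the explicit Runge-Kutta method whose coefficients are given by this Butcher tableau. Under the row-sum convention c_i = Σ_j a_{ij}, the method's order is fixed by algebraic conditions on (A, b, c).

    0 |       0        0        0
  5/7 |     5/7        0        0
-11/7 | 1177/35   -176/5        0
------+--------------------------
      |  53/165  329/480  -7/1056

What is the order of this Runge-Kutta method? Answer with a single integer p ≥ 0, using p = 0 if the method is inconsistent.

3

b = (53/165, 329/480, -7/1056)
c = (0, 5/7, -11/7)
Ac = (0, 0, -176/7)
Σ b_i: 53/165·1 + 329/480·1 + (-7/1056)·1 = 1 ✓
b·c: 329/480·5/7 + (-7/1056)·(-11/7) = 1/2 ✓
b·c²: 329/480·25/49 + (-7/1056)·121/49 = 1/3 ✓
b·Ac: (-7/1056)·(-176/7) = 1/6 ✓; 3 stages ⇒ order 3.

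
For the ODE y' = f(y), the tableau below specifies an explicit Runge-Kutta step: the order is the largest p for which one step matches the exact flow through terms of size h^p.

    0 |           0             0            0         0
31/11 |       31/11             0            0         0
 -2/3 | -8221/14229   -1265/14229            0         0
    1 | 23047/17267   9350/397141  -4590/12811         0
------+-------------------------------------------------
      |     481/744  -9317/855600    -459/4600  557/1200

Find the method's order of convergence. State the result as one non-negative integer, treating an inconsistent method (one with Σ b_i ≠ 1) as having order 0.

4

b = (481/744, -9317/855600, -459/4600, 557/1200)
c = (0, 31/11, -2/3, 1)
Ac = (0, 0, -115/459, 170/557)
Σ b_i: 481/744·1 + (-9317/855600)·1 + (-459/4600)·1 + 557/1200·1 = 1 ✓
b·c: (-9317/855600)·31/11 + (-459/4600)·(-2/3) + 557/1200·1 = 1/2 ✓
b·c²: (-9317/855600)·961/121 + (-459/4600)·4/9 + 557/1200·1 = 1/3 ✓
b·Ac: (-459/4600)·(-115/459) + 557/1200·170/557 = 1/6 ✓
b·c³: (-9317/855600)·29791/1331 + (-459/4600)·(-8/27) + 557/1200·1 = 1/4 ✓
b·(c∘Ac): (-459/4600)·230/1377 + 557/1200·170/557 = 1/8 ✓
b·Ac²: (-459/4600)·(-3565/5049) + 557/1200·170/6127 = 1/12 ✓
b·A²c: 557/1200·50/557 = 1/24 ✓; 4 stages ⇒ order 4.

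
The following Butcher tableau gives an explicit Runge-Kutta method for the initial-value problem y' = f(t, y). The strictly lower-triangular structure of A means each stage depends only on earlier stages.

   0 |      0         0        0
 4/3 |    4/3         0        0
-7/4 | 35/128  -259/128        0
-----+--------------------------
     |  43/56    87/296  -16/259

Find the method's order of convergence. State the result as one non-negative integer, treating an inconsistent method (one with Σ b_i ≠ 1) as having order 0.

3

b = (43/56, 87/296, -16/259)
c = (0, 4/3, -7/4)
Ac = (0, 0, -259/96)
Σ b_i: 43/56·1 + 87/296·1 + (-16/259)·1 = 1 ✓
b·c: 87/296·4/3 + (-16/259)·(-7/4) = 1/2 ✓
b·c²: 87/296·16/9 + (-16/259)·49/16 = 1/3 ✓
b·Ac: (-16/259)·(-259/96) = 1/6 ✓; 3 stages ⇒ order 3.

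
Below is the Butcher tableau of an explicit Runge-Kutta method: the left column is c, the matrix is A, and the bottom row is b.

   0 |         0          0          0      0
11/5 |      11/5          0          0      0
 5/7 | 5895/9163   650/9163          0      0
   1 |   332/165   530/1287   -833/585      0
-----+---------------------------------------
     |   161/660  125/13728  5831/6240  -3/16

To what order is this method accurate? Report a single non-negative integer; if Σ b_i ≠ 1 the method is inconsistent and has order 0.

4

b = (161/660, 125/13728, 5831/6240, -3/16)
c = (0, 11/5, 5/7, 1)
Ac = (0, 0, 130/833, -1/9)
Σ b_i: 161/660·1 + 125/13728·1 + 5831/6240·1 + (-3/16)·1 = 1 ✓
b·c: 125/13728·11/5 + 5831/6240·5/7 + (-3/16)·1 = 1/2 ✓
b·c²: 125/13728·121/25 + 5831/6240·25/49 + (-3/16)·1 = 1/3 ✓
b·Ac: 5831/6240·130/833 + (-3/16)·(-1/9) = 1/6 ✓
b·c³: 125/13728·1331/125 + 5831/6240·125/343 + (-3/16)·1 = 1/4 ✓
b·(c∘Ac): 5831/6240·650/5831 + (-3/16)·(-1/9) = 1/8 ✓
b·Ac²: 5831/6240·286/833 + (-3/16)·19/15 = 1/12 ✓
b·A²c: (-3/16)·(-2/9) = 1/24 ✓; 4 stages ⇒ order 4.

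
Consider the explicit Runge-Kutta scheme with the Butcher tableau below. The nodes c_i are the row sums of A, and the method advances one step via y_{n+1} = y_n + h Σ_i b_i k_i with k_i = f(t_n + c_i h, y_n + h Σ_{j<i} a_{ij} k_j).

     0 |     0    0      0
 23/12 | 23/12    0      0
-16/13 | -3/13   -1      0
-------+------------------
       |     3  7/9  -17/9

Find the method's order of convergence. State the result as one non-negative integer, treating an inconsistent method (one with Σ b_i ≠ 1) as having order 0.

0

b = (3, 7/9, -17/9)
c = (0, 23/12, -16/13)
Ac = (0, 0, -23/12)
Σ b_i: 3·1 + 7/9·1 + (-17/9)·1 = 17/9 ≠ 1 ⇒ order 0.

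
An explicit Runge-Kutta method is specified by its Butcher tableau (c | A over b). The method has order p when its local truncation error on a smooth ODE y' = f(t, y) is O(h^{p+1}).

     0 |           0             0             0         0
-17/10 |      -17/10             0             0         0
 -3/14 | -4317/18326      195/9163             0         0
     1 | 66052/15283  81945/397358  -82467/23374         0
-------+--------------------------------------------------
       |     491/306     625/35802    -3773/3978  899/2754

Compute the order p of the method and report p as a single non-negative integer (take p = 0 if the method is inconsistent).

b = (491/306, 625/35802, -3773/3978, 899/2754)
c = (0, -17/10, -3/14, 1)
Ac = (0, 0, -39/1078, 729/1798)
Σ b_i: 491/306·1 + 625/35802·1 + (-3773/3978)·1 + 899/2754·1 = 1 ✓
b·c: 625/35802·(-17/10) + (-3773/3978)·(-3/14) + 899/2754·1 = 1/2 ✓
b·c²: 625/35802·289/100 + (-3773/3978)·9/196 + 899/2754·1 = 1/3 ✓
b·Ac: (-3773/3978)·(-39/1078) + 899/2754·729/1798 = 1/6 ✓
b·c³: 625/35802·(-4913/1000) + (-3773/3978)·(-27/2744) + 899/2754·1 = 1/4 ✓
b·(c∘Ac): (-3773/3978)·117/15092 + 899/2754·729/1798 = 1/8 ✓
b·Ac²: (-3773/3978)·663/10780 + 899/2754·7803/17980 = 1/12 ✓
b·A²c: 899/2754·459/3596 = 1/24 ✓; 4 stages ⇒ order 4.

4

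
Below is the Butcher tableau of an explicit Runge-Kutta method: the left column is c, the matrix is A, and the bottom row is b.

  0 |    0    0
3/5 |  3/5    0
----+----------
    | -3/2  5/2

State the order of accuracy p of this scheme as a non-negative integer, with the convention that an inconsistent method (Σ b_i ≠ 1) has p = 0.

1

b = (-3/2, 5/2)
c = (0, 3/5)
Σ b_i: (-3/2)·1 + 5/2·1 = 1 ✓
b·c: 5/2·3/5 = 3/2 ≠ 1/2 ⇒ order 1.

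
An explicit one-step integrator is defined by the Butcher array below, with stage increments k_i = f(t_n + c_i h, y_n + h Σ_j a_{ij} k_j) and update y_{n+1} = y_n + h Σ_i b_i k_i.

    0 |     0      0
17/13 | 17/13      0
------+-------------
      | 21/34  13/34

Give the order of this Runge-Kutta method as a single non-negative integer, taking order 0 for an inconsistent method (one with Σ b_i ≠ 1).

2

b = (21/34, 13/34)
c = (0, 17/13)
Σ b_i: 21/34·1 + 13/34·1 = 1 ✓
b·c: 13/34·17/13 = 1/2 ✓; 2 stages ⇒ order 2.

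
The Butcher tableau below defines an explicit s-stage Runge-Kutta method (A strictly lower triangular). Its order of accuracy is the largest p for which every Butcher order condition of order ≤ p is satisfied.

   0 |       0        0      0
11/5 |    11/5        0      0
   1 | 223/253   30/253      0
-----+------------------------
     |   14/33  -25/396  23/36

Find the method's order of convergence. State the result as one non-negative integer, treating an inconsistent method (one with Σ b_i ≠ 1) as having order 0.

3

b = (14/33, -25/396, 23/36)
c = (0, 11/5, 1)
Ac = (0, 0, 6/23)
Σ b_i: 14/33·1 + (-25/396)·1 + 23/36·1 = 1 ✓
b·c: (-25/396)·11/5 + 23/36·1 = 1/2 ✓
b·c²: (-25/396)·121/25 + 23/36·1 = 1/3 ✓
b·Ac: 23/36·6/23 = 1/6 ✓; 3 stages ⇒ order 3.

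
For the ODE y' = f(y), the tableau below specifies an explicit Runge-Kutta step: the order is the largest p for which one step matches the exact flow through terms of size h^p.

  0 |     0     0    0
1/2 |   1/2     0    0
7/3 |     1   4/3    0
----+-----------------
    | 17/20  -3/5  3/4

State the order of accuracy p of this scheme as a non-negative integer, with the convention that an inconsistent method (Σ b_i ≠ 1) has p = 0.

1

b = (17/20, -3/5, 3/4)
c = (0, 1/2, 7/3)
Ac = (0, 0, 2/3)
Σ b_i: 17/20·1 + (-3/5)·1 + 3/4·1 = 1 ✓
b·c: (-3/5)·1/2 + 3/4·7/3 = 29/20 ≠ 1/2 ⇒ order 1.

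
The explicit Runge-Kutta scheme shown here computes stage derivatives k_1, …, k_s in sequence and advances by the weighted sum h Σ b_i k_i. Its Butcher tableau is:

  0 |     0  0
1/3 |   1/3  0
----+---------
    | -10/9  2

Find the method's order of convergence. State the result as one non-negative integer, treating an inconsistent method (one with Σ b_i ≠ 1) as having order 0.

b = (-10/9, 2)
c = (0, 1/3)
Σ b_i: (-10/9)·1 + 2·1 = 8/9 ≠ 1 ⇒ order 0.

0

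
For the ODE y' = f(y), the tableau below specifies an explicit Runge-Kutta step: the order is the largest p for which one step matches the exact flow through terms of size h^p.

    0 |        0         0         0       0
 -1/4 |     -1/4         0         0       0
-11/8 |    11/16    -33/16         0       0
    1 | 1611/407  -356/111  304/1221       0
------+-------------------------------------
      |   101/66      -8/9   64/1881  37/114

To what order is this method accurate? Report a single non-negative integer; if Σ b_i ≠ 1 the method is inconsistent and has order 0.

4

b = (101/66, -8/9, 64/1881, 37/114)
c = (0, -1/4, -11/8, 1)
Ac = (0, 0, 33/64, 17/37)
Σ b_i: 101/66·1 + (-8/9)·1 + 64/1881·1 + 37/114·1 = 1 ✓
b·c: (-8/9)·(-1/4) + 64/1881·(-11/8) + 37/114·1 = 1/2 ✓
b·c²: (-8/9)·1/16 + 64/1881·121/64 + 37/114·1 = 1/3 ✓
b·Ac: 64/1881·33/64 + 37/114·17/37 = 1/6 ✓
b·c³: (-8/9)·(-1/64) + 64/1881·(-1331/512) + 37/114·1 = 1/4 ✓
b·(c∘Ac): 64/1881·(-363/512) + 37/114·17/37 = 1/8 ✓
b·Ac²: 64/1881·(-33/256) + 37/114·10/37 = 1/12 ✓
b·A²c: 37/114·19/148 = 1/24 ✓; 4 stages ⇒ order 4.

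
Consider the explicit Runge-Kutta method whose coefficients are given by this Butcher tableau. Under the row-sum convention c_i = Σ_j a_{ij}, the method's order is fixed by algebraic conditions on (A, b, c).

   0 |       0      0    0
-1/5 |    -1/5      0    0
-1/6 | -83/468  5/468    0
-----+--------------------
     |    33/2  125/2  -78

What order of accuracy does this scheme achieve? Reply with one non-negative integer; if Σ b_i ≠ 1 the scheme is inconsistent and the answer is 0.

3

b = (33/2, 125/2, -78)
c = (0, -1/5, -1/6)
Ac = (0, 0, -1/468)
Σ b_i: 33/2·1 + 125/2·1 + (-78)·1 = 1 ✓
b·c: 125/2·(-1/5) + (-78)·(-1/6) = 1/2 ✓
b·c²: 125/2·1/25 + (-78)·1/36 = 1/3 ✓
b·Ac: (-78)·(-1/468) = 1/6 ✓; 3 stages ⇒ order 3.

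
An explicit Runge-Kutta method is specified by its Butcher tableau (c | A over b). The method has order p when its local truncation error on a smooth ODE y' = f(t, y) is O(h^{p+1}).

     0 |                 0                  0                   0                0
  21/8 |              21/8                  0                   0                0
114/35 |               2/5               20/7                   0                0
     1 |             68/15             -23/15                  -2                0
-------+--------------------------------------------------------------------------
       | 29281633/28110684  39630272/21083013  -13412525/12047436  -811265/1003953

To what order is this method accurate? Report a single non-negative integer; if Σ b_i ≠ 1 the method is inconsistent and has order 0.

3

b = (29281633/28110684, 39630272/21083013, -13412525/12047436, -811265/1003953)
c = (0, 21/8, 114/35, 1)
Ac = (0, 0, 15/2, -2951/280)
Σ b_i: 29281633/28110684·1 + 39630272/21083013·1 + (-13412525/12047436)·1 + (-811265/1003953)·1 = 1 ✓
b·c: 39630272/21083013·21/8 + (-13412525/12047436)·114/35 + (-811265/1003953)·1 = 1/2 ✓
b·c²: 39630272/21083013·441/64 + (-13412525/12047436)·12996/1225 + (-811265/1003953)·1 = 1/3 ✓
b·Ac: (-13412525/12047436)·15/2 + (-811265/1003953)·(-2951/280) = 1/6 ✓
b·c³: 39630272/21083013·9261/512 + (-13412525/12047436)·1481544/42875 + (-811265/1003953)·1 = -1483730699/281106840 ≠ 1/4 ⇒ order 3.
b·(c∘Ac): (-13412525/12047436)·171/7 + (-811265/1003953)·(-2951/280) = -150031321/8031624 ≠ 1/8
b·Ac²: (-13412525/12047436)·315/16 + (-811265/1003953)·(-2491833/78400) = 705597311/187404560 ≠ 1/12
b·A²c: (-811265/1003953)·(-15) = 4056325/334651 ≠ 1/24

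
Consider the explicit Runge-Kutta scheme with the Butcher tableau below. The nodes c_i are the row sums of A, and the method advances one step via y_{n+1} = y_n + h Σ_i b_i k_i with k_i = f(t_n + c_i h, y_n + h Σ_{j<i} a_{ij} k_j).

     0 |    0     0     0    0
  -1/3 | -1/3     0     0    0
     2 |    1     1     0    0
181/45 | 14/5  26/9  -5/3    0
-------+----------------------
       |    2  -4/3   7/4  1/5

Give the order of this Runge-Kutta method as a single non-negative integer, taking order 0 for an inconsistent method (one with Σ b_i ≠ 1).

0

b = (2, -4/3, 7/4, 1/5)
c = (0, -1/3, 2, 181/45)
Ac = (0, 0, -1/3, -116/27)
Σ b_i: 2·1 + (-4/3)·1 + 7/4·1 + 1/5·1 = 157/60 ≠ 1 ⇒ order 0.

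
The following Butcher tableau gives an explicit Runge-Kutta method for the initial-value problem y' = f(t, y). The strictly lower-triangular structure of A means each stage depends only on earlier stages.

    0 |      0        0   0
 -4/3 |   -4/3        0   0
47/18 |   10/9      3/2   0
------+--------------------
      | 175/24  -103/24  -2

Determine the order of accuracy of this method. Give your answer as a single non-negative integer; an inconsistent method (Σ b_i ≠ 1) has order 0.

2

b = (175/24, -103/24, -2)
c = (0, -4/3, 47/18)
Ac = (0, 0, -2)
Σ b_i: 175/24·1 + (-103/24)·1 + (-2)·1 = 1 ✓
b·c: (-103/24)·(-4/3) + (-2)·47/18 = 1/2 ✓
b·c²: (-103/24)·16/9 + (-2)·2209/324 = -3445/162 ≠ 1/3 ⇒ order 2.
b·Ac: (-2)·(-2) = 4 ≠ 1/6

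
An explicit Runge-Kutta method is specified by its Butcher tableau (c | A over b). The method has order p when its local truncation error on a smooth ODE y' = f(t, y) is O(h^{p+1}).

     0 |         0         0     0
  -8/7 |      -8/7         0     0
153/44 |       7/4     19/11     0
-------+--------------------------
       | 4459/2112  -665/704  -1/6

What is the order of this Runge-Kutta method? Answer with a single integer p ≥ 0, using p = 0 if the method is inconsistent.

b = (4459/2112, -665/704, -1/6)
c = (0, -8/7, 153/44)
Ac = (0, 0, -152/77)
Σ b_i: 4459/2112·1 + (-665/704)·1 + (-1/6)·1 = 1 ✓
b·c: (-665/704)·(-8/7) + (-1/6)·153/44 = 1/2 ✓
b·c²: (-665/704)·64/49 + (-1/6)·23409/1936 = -88061/27104 ≠ 1/3 ⇒ order 2.
b·Ac: (-1/6)·(-152/77) = 76/231 ≠ 1/6

2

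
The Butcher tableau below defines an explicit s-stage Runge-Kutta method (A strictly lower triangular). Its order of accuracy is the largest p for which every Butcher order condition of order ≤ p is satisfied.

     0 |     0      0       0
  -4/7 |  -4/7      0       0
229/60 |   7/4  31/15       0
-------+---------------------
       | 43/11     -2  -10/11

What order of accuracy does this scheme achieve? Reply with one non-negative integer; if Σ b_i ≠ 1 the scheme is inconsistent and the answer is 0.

1

b = (43/11, -2, -10/11)
c = (0, -4/7, 229/60)
Ac = (0, 0, -124/105)
Σ b_i: 43/11·1 + (-2)·1 + (-10/11)·1 = 1 ✓
b·c: (-2)·(-4/7) + (-10/11)·229/60 = -1075/462 ≠ 1/2 ⇒ order 1.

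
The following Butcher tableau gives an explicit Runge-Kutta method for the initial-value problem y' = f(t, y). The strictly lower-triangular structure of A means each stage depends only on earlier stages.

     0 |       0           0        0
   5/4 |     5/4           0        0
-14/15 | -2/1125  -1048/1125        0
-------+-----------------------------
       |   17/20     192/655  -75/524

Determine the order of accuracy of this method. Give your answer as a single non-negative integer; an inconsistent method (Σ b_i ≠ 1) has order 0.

b = (17/20, 192/655, -75/524)
c = (0, 5/4, -14/15)
Ac = (0, 0, -262/225)
Σ b_i: 17/20·1 + 192/655·1 + (-75/524)·1 = 1 ✓
b·c: 192/655·5/4 + (-75/524)·(-14/15) = 1/2 ✓
b·c²: 192/655·25/16 + (-75/524)·196/225 = 1/3 ✓
b·Ac: (-75/524)·(-262/225) = 1/6 ✓; 3 stages ⇒ order 3.

3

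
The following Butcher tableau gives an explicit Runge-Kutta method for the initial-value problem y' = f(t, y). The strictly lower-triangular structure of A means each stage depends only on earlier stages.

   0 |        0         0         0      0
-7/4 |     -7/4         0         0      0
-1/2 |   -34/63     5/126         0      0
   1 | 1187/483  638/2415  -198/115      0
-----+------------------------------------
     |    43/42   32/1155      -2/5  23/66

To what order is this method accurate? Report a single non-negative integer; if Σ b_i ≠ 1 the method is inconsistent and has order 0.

b = (43/42, 32/1155, -2/5, 23/66)
c = (0, -7/4, -1/2, 1)
Ac = (0, 0, -5/72, 55/138)
Σ b_i: 43/42·1 + 32/1155·1 + (-2/5)·1 + 23/66·1 = 1 ✓
b·c: 32/1155·(-7/4) + (-2/5)·(-1/2) + 23/66·1 = 1/2 ✓
b·c²: 32/1155·49/16 + (-2/5)·1/4 + 23/66·1 = 1/3 ✓
b·Ac: (-2/5)·(-5/72) + 23/66·55/138 = 1/6 ✓
b·c³: 32/1155·(-343/64) + (-2/5)·(-1/8) + 23/66·1 = 1/4 ✓
b·(c∘Ac): (-2/5)·5/144 + 23/66·55/138 = 1/8 ✓
b·Ac²: (-2/5)·35/288 + 23/66·209/552 = 1/12 ✓
b·A²c: 23/66·11/92 = 1/24 ✓; 4 stages ⇒ order 4.

4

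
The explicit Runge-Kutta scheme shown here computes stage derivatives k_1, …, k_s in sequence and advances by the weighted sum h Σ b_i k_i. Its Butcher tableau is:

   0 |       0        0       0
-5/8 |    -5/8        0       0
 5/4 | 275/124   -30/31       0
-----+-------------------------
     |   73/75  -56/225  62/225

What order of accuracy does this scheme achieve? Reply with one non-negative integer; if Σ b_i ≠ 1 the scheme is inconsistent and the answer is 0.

3

b = (73/75, -56/225, 62/225)
c = (0, -5/8, 5/4)
Ac = (0, 0, 75/124)
Σ b_i: 73/75·1 + (-56/225)·1 + 62/225·1 = 1 ✓
b·c: (-56/225)·(-5/8) + 62/225·5/4 = 1/2 ✓
b·c²: (-56/225)·25/64 + 62/225·25/16 = 1/3 ✓
b·Ac: 62/225·75/124 = 1/6 ✓; 3 stages ⇒ order 3.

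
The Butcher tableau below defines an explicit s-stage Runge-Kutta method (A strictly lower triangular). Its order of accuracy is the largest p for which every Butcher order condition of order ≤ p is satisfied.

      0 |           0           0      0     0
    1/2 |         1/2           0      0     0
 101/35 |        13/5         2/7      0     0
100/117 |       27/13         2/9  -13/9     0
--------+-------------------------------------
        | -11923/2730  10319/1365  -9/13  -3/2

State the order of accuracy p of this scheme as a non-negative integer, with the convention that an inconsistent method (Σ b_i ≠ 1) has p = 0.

2

b = (-11923/2730, 10319/1365, -9/13, -3/2)
c = (0, 1/2, 101/35, 100/117)
Ac = (0, 0, 1/7, -142/35)
Σ b_i: (-11923/2730)·1 + 10319/1365·1 + (-9/13)·1 + (-3/2)·1 = 1 ✓
b·c: 10319/1365·1/2 + (-9/13)·101/35 + (-3/2)·100/117 = 1/2 ✓
b·c²: 10319/1365·1/4 + (-9/13)·10201/1225 + (-3/2)·10000/13689 = -111143531/22358700 ≠ 1/3 ⇒ order 2.
b·Ac: (-9/13)·1/7 + (-3/2)·(-142/35) = 2724/455 ≠ 1/6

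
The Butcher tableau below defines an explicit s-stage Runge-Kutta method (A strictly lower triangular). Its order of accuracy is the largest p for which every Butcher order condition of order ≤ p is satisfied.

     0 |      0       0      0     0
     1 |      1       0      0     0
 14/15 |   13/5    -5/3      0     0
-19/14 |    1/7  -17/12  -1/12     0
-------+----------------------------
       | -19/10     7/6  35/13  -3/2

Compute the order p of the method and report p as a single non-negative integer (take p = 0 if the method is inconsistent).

0

b = (-19/10, 7/6, 35/13, -3/2)
c = (0, 1, 14/15, -19/14)
Ac = (0, 0, -5/3, -269/180)
Σ b_i: (-19/10)·1 + 7/6·1 + 35/13·1 + (-3/2)·1 = 179/390 ≠ 1 ⇒ order 0.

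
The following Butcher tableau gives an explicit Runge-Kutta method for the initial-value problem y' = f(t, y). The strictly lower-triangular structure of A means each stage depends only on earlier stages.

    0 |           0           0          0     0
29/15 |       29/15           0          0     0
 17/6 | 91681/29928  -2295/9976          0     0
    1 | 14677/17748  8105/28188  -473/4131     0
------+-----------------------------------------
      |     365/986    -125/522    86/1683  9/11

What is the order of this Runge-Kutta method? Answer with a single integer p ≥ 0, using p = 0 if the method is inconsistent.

4

b = (365/986, -125/522, 86/1683, 9/11)
c = (0, 29/15, 17/6, 1)
Ac = (0, 0, -153/344, 25/108)
Σ b_i: 365/986·1 + (-125/522)·1 + 86/1683·1 + 9/11·1 = 1 ✓
b·c: (-125/522)·29/15 + 86/1683·17/6 + 9/11·1 = 1/2 ✓
b·c²: (-125/522)·841/225 + 86/1683·289/36 + 9/11·1 = 1/3 ✓
b·Ac: 86/1683·(-153/344) + 9/11·25/108 = 1/6 ✓
b·c³: (-125/522)·24389/3375 + 86/1683·4913/216 + 9/11·1 = 1/4 ✓
b·(c∘Ac): 86/1683·(-867/688) + 9/11·25/108 = 1/8 ✓
b·Ac²: 86/1683·(-1479/1720) + 9/11·7/45 = 1/12 ✓
b·A²c: 9/11·11/216 = 1/24 ✓; 4 stages ⇒ order 4.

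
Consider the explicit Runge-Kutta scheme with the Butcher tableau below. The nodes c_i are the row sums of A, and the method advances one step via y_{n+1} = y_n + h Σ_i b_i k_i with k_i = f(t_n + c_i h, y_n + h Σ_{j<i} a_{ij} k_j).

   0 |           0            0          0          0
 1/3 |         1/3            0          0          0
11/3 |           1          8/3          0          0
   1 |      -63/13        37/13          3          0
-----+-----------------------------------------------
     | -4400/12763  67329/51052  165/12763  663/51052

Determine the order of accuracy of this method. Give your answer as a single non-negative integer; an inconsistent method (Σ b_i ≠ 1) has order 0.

3

b = (-4400/12763, 67329/51052, 165/12763, 663/51052)
c = (0, 1/3, 11/3, 1)
Ac = (0, 0, 8/9, 466/39)
Σ b_i: (-4400/12763)·1 + 67329/51052·1 + 165/12763·1 + 663/51052·1 = 1 ✓
b·c: 67329/51052·1/3 + 165/12763·11/3 + 663/51052·1 = 1/2 ✓
b·c²: 67329/51052·1/9 + 165/12763·121/9 + 663/51052·1 = 1/3 ✓
b·Ac: 165/12763·8/9 + 663/51052·466/39 = 1/6 ✓
b·c³: 67329/51052·1/27 + 165/12763·1331/27 + 663/51052·1 = 160615/229734 ≠ 1/4 ⇒ order 3.
b·(c∘Ac): 165/12763·88/27 + 663/51052·466/39 = 45329/229734 ≠ 1/8
b·Ac²: 165/12763·8/27 + 663/51052·4756/117 = 61079/114867 ≠ 1/12
b·A²c: 663/51052·8/3 = 442/12763 ≠ 1/24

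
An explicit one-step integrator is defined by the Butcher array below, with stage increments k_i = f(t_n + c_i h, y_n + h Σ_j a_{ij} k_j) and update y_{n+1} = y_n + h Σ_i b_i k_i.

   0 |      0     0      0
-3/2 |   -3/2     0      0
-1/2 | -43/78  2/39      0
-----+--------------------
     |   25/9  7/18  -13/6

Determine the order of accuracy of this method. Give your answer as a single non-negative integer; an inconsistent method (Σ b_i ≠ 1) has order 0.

b = (25/9, 7/18, -13/6)
c = (0, -3/2, -1/2)
Ac = (0, 0, -1/13)
Σ b_i: 25/9·1 + 7/18·1 + (-13/6)·1 = 1 ✓
b·c: 7/18·(-3/2) + (-13/6)·(-1/2) = 1/2 ✓
b·c²: 7/18·9/4 + (-13/6)·1/4 = 1/3 ✓
b·Ac: (-13/6)·(-1/13) = 1/6 ✓; 3 stages ⇒ order 3.

3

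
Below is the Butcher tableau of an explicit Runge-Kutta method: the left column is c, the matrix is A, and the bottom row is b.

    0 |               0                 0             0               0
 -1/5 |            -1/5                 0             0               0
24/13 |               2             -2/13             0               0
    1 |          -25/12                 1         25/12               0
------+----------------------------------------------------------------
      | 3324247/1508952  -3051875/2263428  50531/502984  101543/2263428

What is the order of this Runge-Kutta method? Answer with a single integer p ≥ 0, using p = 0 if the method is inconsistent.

3

b = (3324247/1508952, -3051875/2263428, 50531/502984, 101543/2263428)
c = (0, -1/5, 24/13, 1)
Ac = (0, 0, 2/65, 237/65)
Σ b_i: 3324247/1508952·1 + (-3051875/2263428)·1 + 50531/502984·1 + 101543/2263428·1 = 1 ✓
b·c: (-3051875/2263428)·(-1/5) + 50531/502984·24/13 + 101543/2263428·1 = 1/2 ✓
b·c²: (-3051875/2263428)·1/25 + 50531/502984·576/169 + 101543/2263428·1 = 1/3 ✓
b·Ac: 50531/502984·2/65 + 101543/2263428·237/65 = 1/6 ✓
b·c³: (-3051875/2263428)·(-1/125) + 50531/502984·13824/2197 + 101543/2263428·1 = 259457/377238 ≠ 1/4 ⇒ order 3.
b·(c∘Ac): 50531/502984·48/845 + 101543/2263428·237/65 = 638597/3772380 ≠ 1/8
b·Ac²: 50531/502984·(-2/325) + 101543/2263428·30169/4225 = 11759764/36780705 ≠ 1/12
b·A²c: 101543/2263428·5/78 = 39055/13580568 ≠ 1/24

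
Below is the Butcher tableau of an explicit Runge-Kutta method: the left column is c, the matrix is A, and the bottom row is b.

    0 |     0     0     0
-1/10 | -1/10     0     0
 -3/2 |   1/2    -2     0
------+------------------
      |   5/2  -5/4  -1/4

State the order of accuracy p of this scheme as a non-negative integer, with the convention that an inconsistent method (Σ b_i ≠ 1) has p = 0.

b = (5/2, -5/4, -1/4)
c = (0, -1/10, -3/2)
Ac = (0, 0, 1/5)
Σ b_i: 5/2·1 + (-5/4)·1 + (-1/4)·1 = 1 ✓
b·c: (-5/4)·(-1/10) + (-1/4)·(-3/2) = 1/2 ✓
b·c²: (-5/4)·1/100 + (-1/4)·9/4 = -23/40 ≠ 1/3 ⇒ order 2.
b·Ac: (-1/4)·1/5 = -1/20 ≠ 1/6

2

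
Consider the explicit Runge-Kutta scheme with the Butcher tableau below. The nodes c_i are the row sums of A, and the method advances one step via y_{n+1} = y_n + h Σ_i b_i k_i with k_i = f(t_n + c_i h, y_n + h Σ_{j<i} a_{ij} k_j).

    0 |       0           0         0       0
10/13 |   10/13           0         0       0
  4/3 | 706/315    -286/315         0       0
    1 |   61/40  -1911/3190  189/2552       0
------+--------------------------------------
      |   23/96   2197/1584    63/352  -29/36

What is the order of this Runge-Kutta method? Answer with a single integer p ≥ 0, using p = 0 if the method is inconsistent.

b = (23/96, 2197/1584, 63/352, -29/36)
c = (0, 10/13, 4/3, 1)
Ac = (0, 0, -44/63, -21/58)
Σ b_i: 23/96·1 + 2197/1584·1 + 63/352·1 + (-29/36)·1 = 1 ✓
b·c: 2197/1584·10/13 + 63/352·4/3 + (-29/36)·1 = 1/2 ✓
b·c²: 2197/1584·100/169 + 63/352·16/9 + (-29/36)·1 = 1/3 ✓
b·Ac: 63/352·(-44/63) + (-29/36)·(-21/58) = 1/6 ✓
b·c³: 2197/1584·1000/2197 + 63/352·64/27 + (-29/36)·1 = 1/4 ✓
b·(c∘Ac): 63/352·(-176/189) + (-29/36)·(-21/58) = 1/8 ✓
b·Ac²: 63/352·(-440/819) + (-29/36)·(-84/377) = 1/12 ✓
b·A²c: (-29/36)·(-3/58) = 1/24 ✓; 4 stages ⇒ order 4.

4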